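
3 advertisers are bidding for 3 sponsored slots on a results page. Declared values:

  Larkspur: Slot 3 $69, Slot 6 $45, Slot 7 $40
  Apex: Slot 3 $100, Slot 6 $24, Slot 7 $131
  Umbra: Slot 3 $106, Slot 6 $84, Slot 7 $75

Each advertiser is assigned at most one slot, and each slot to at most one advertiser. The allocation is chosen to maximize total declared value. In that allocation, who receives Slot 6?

Umbra receives Slot 6.

Optimal: Larkspur→Slot 3 ($69), Apex→Slot 7 ($131), Umbra→Slot 6 ($84) — total 69+131+84 = $284.
Column-greedy (each slot in turn goes to its best remaining advertiser) gives $282, worse by 2.
Umbra's own top slot is Slot 3 ($106), but forcing Umbra→Slot 3 and reassigning the rest optimally gives only $282 — worse by 2.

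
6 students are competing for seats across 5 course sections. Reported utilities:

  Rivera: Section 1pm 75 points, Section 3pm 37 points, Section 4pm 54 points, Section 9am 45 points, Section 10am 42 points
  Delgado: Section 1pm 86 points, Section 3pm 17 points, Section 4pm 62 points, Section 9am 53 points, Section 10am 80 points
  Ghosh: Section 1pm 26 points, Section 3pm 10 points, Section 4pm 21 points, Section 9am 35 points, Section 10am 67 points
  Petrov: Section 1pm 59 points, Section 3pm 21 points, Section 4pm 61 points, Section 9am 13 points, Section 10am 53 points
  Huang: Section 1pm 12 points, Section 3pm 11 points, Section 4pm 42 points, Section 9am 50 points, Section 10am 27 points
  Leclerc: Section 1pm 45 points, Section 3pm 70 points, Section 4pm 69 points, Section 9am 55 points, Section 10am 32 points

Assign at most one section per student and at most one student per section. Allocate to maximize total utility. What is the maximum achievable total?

Optimal: Rivera→Section 1pm (75 points), Leclerc→Section 3pm (70 points), Petrov→Section 4pm (61 points), Huang→Section 9am (50 points), Delgado→Section 10am (80 points) — total 75+70+61+50+80 = 336 points.
Next-best assignment: Delgado→Section 1pm, Leclerc→Section 3pm, Petrov→Section 4pm, Huang→Section 9am, Ghosh→Section 10am = 334 points.
Every other assignment is strictly worse.

Maximum total: 336 points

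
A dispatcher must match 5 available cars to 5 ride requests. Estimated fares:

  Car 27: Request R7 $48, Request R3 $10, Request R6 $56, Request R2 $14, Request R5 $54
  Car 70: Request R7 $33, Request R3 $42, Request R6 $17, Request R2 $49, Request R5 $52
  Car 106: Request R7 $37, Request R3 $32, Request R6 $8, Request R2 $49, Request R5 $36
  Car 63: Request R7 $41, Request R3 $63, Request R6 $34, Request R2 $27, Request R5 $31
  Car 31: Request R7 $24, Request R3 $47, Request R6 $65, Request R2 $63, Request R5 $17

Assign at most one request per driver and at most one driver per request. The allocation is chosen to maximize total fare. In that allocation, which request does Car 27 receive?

This is the linear assignment problem.
Optimal: Car 27→Request R7 ($48), Car 70→Request R5 ($52), Car 106→Request R2 ($49), Car 63→Request R3 ($63), Car 31→Request R6 ($65) — total 48+52+49+63+65 = $277.
Max-entry greedy (repeatedly take the single best remaining cell) gives $268, worse by 9.
Next-best assignment: Car 27→Request R6, Car 70→Request R5, Car 106→Request R7, Car 63→Request R3, Car 31→Request R2 = $271.
No other one-to-one assignment exceeds $277.
Car 27's own top request is Request R6 ($56), but forcing Car 27→Request R6 and reassigning the rest optimally gives only $271 — worse by 6.

Car 27 receives Request R7.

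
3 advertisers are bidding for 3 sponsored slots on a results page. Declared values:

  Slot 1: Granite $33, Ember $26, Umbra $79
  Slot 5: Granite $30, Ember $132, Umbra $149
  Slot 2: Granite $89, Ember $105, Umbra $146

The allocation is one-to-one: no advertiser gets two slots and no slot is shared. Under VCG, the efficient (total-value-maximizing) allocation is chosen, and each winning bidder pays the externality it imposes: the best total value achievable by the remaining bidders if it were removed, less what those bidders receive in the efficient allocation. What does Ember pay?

Ember pays $59.

Efficient allocation: Granite→Slot 1 ($33), Ember→Slot 5 ($132), Umbra→Slot 2 ($146); total welfare W = $311.
Ember receives Slot 5 at value $132, so the others get W − 132 = $179.
Without Ember: best allocation of the remaining 2 bidders over all 3 slots is Granite→Slot 2 ($89), Umbra→Slot 5 ($149), total $238.
VCG payment = (others' best without Ember) − (others' welfare with Ember) = 238 − 179 = $59.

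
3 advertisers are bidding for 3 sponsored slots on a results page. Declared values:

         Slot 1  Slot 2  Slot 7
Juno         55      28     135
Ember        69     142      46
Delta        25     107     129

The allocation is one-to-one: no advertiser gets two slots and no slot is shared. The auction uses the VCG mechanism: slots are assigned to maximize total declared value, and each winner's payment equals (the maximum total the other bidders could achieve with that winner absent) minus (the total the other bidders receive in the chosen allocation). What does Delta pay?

Delta pays $80.

Efficient allocation: Juno→Slot 1 ($55), Ember→Slot 2 ($142), Delta→Slot 7 ($129); total welfare W = $326.
Delta receives Slot 7 at value $129, so the others get W − 129 = $197.
Without Delta: best allocation of the remaining 2 bidders over all 3 slots is Juno→Slot 7 ($135), Ember→Slot 2 ($142), total $277.
VCG payment = (others' best without Delta) − (others' welfare with Delta) = 277 − 197 = $80.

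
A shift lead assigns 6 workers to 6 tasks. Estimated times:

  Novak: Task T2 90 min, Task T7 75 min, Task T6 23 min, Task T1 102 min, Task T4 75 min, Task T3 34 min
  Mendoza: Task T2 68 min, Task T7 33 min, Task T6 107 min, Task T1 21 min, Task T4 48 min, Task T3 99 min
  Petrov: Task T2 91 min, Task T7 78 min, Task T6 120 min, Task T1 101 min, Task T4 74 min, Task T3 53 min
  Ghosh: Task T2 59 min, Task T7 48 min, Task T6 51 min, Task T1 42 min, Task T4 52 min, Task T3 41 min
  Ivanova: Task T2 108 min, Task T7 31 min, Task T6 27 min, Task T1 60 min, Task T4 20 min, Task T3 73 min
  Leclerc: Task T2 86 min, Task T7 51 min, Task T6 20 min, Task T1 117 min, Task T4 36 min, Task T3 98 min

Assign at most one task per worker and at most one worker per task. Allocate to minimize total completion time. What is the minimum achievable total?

Min total: 223 min

Treat this as an assignment problem: match each worker to one task.
Optimal: Novak→Task T6 (23 min), Mendoza→Task T1 (21 min), Petrov→Task T3 (53 min), Ghosh→Task T2 (59 min), Ivanova→Task T7 (31 min), Leclerc→Task T4 (36 min) — total 23+21+53+59+31+36 = 223 min.
Min-entry greedy (repeatedly take the single cheapest remaining cell) gives 234 min, worse by 11.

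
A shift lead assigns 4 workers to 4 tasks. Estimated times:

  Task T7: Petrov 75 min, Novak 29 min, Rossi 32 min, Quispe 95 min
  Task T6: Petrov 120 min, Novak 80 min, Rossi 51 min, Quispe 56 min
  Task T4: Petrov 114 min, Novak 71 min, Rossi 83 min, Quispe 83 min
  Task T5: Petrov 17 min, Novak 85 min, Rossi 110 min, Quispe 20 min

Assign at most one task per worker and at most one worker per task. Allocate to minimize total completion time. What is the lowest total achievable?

Treat this as an assignment problem: match each worker to one task.
Optimal: Petrov→Task T5 (17 min), Novak→Task T4 (71 min), Rossi→Task T7 (32 min), Quispe→Task T6 (56 min) — total 17+71+32+56 = 176 min.
Row-greedy (each worker in turn takes its cheapest remaining task) gives 180 min, worse by 4.
Checked against all permutations: 176 min is optimal.

Min total: 176 min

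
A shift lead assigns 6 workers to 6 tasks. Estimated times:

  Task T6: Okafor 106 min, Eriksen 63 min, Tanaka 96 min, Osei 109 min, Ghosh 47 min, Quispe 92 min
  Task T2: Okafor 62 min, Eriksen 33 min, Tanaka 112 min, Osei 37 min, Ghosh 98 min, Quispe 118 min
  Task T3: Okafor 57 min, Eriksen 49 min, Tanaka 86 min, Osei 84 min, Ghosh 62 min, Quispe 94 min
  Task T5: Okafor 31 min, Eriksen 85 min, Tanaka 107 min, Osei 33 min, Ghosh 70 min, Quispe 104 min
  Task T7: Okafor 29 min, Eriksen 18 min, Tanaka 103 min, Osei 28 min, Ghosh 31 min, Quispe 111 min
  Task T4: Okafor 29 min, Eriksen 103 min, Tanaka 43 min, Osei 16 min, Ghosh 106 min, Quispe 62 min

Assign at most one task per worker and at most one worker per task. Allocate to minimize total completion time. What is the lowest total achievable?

Treat this as an assignment problem: match each worker to one task.
Optimal: Okafor→Task T5 (31 min), Eriksen→Task T7 (18 min), Tanaka→Task T4 (43 min), Osei→Task T2 (37 min), Ghosh→Task T6 (47 min), Quispe→Task T3 (94 min) — total 31+18+43+37+47+94 = 270 min.
Row-greedy (each worker in turn takes its cheapest remaining task) gives 279 min, worse by 9.
Checked against all permutations: 270 min is optimal.

Min total: 270 min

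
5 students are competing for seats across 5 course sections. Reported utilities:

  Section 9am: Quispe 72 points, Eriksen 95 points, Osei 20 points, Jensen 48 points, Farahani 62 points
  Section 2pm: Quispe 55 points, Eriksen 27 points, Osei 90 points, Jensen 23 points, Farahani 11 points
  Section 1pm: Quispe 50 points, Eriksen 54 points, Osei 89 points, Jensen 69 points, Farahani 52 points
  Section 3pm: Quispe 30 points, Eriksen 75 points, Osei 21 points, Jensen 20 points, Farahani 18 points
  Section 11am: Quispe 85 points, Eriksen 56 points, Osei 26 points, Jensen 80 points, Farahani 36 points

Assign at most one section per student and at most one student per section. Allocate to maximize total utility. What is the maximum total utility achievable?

Optimal: Quispe→Section 11am (85 points), Eriksen→Section 3pm (75 points), Osei→Section 2pm (90 points), Jensen→Section 1pm (69 points), Farahani→Section 9am (62 points) — total 85+75+90+69+62 = 381 points.
Column-greedy (each section in turn goes to its best remaining student) gives 320 points, worse by 61.
Next-best assignment: Quispe→Section 9am, Eriksen→Section 3pm, Osei→Section 2pm, Jensen→Section 11am, Farahani→Section 1pm = 369 points.
No other one-to-one assignment exceeds 381 points.

Maximum total: 381 points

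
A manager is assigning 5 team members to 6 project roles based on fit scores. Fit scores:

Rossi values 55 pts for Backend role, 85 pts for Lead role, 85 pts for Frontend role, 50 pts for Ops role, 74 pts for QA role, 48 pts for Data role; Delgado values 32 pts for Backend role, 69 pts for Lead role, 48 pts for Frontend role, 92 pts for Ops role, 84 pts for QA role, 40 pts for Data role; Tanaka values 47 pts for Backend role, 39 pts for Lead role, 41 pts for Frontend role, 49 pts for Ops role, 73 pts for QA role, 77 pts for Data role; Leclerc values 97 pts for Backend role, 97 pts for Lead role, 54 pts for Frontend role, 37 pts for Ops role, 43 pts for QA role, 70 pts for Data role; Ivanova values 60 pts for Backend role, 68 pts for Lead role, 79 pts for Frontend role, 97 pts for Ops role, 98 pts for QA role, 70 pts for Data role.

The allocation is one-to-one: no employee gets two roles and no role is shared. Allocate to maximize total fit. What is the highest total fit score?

This is a one-to-one assignment (maximum-weight bipartite matching).
Optimal: Rossi→Lead role (85 pts), Delgado→Ops role (92 pts), Tanaka→Data role (77 pts), Leclerc→Backend role (97 pts), Ivanova→QA role (98 pts) — total 85+92+77+97+98 = 449 pts.
Column-greedy (each role in turn goes to its best remaining employee) gives 426 pts, worse by 23.
Checked against all permutations: 449 pts is optimal.

Maximum total: 449 pts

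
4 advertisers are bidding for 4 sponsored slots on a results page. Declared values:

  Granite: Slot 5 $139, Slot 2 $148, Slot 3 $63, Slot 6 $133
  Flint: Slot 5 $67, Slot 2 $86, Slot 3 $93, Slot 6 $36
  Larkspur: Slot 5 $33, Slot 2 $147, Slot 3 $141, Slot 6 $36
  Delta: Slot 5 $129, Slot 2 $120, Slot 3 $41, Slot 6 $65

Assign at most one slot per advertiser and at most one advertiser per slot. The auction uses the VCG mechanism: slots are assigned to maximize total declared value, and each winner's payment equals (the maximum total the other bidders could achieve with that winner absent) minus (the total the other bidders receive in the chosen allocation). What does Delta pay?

Efficient allocation: Granite→Slot 6 ($133), Flint→Slot 3 ($93), Larkspur→Slot 2 ($147), Delta→Slot 5 ($129); total welfare W = $502.
Delta receives Slot 5 at value $129, so the others get W − 129 = $373.
Without Delta: best allocation of the remaining 3 bidders over all 4 slots is Granite→Slot 5 ($139), Flint→Slot 3 ($93), Larkspur→Slot 2 ($147), total $379.
VCG payment = (others' best without Delta) − (others' welfare with Delta) = 379 − 373 = $6.

Delta pays $6.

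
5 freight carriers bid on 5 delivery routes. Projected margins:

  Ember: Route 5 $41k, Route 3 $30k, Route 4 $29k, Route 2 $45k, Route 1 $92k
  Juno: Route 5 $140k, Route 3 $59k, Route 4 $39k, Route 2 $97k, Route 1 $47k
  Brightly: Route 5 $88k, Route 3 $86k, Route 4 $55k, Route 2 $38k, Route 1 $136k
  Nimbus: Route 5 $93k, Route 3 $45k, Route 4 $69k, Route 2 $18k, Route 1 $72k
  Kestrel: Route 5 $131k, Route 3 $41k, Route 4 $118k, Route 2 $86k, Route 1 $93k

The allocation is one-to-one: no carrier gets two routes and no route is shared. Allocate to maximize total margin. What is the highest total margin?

Max total: $486k

Optimal: Ember→Route 1 ($92k), Juno→Route 2 ($97k), Brightly→Route 3 ($86k), Nimbus→Route 5 ($93k), Kestrel→Route 4 ($118k) — total 92+97+86+93+118 = $486k.
Swapping Kestrel↔Brightly (Kestrel→Route 3 $41k, Brightly→Route 4 $55k) loses 108.
No other one-to-one assignment exceeds $486k.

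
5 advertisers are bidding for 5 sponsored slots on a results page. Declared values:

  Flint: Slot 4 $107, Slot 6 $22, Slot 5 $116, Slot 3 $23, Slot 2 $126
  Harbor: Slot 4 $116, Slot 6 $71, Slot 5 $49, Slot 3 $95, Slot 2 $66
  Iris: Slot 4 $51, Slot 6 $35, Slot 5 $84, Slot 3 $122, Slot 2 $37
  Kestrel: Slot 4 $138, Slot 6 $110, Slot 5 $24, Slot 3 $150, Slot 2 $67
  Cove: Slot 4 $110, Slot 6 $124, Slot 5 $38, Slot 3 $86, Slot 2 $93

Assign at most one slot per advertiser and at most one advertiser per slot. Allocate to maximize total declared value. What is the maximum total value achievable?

This is a one-to-one assignment (maximum-weight bipartite matching).
Optimal: Flint→Slot 2 ($126), Harbor→Slot 4 ($116), Iris→Slot 5 ($84), Kestrel→Slot 3 ($150), Cove→Slot 6 ($124) — total 126+116+84+150+124 = $600.
Row-greedy (each advertiser in turn takes its best remaining slot) gives $512, worse by 88.
Next-best assignment: Flint→Slot 2, Harbor→Slot 3, Iris→Slot 5, Kestrel→Slot 4, Cove→Slot 6 = $567.

Maximum total: $600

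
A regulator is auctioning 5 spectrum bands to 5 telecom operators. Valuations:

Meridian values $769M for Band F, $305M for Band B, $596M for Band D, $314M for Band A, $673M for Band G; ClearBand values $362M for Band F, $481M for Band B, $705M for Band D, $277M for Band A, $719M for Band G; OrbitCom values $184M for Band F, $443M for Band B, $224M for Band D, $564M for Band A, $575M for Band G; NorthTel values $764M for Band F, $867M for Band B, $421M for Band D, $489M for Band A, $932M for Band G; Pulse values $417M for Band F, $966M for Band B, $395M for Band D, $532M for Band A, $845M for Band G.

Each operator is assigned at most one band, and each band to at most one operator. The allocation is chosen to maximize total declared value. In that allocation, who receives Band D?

ClearBand receives Band D.

Optimal: Meridian→Band F ($769M), ClearBand→Band D ($705M), OrbitCom→Band A ($564M), NorthTel→Band G ($932M), Pulse→Band B ($966M) — total 769+705+564+932+966 = $3936M.
Row-greedy (each operator in turn takes its best remaining band) gives $3314M, worse by 622.
Next-best assignment: Meridian→Band F, ClearBand→Band D, OrbitCom→Band A, NorthTel→Band B, Pulse→Band G = $3750M.
No other one-to-one assignment exceeds $3936M.
ClearBand's own top band is Band G ($719M), but forcing ClearBand→Band G and reassigning the rest optimally gives only $3609M — worse by 327.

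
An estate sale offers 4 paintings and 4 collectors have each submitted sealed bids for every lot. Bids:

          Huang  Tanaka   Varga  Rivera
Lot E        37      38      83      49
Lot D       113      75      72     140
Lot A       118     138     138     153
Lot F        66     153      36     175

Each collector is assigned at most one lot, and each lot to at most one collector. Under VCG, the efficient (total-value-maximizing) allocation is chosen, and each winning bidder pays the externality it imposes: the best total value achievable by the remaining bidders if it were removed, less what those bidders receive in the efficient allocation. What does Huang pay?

Efficient allocation: Huang→Lot D ($113), Tanaka→Lot A ($138), Varga→Lot E ($83), Rivera→Lot F ($175); total welfare W = $509.
Huang receives Lot D at value $113, so the others get W − 113 = $396.
Without Huang: best allocation of the remaining 3 bidders over all 4 lots is Tanaka→Lot F ($153), Varga→Lot A ($138), Rivera→Lot D ($140), total $431.
VCG payment = (others' best without Huang) − (others' welfare with Huang) = 431 − 396 = $35.

Huang pays $35.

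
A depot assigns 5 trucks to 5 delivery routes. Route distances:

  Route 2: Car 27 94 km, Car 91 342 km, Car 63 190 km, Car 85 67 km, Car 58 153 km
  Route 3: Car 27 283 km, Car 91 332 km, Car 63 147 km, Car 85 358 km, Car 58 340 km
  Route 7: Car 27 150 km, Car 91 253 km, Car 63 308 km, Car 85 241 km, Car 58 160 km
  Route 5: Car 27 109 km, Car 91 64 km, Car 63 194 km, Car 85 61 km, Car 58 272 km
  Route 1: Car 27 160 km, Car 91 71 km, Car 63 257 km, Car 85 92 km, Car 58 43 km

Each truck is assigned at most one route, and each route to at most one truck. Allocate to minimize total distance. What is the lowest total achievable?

Treat this as an assignment problem: match each truck to one route.
Optimal: Car 27→Route 7 (150 km), Car 91→Route 5 (64 km), Car 63→Route 3 (147 km), Car 85→Route 2 (67 km), Car 58→Route 1 (43 km) — total 150+64+147+67+43 = 471 km.
Row-greedy (each truck in turn takes its cheapest remaining route) gives 557 km, worse by 86.

Minimum total: 471 km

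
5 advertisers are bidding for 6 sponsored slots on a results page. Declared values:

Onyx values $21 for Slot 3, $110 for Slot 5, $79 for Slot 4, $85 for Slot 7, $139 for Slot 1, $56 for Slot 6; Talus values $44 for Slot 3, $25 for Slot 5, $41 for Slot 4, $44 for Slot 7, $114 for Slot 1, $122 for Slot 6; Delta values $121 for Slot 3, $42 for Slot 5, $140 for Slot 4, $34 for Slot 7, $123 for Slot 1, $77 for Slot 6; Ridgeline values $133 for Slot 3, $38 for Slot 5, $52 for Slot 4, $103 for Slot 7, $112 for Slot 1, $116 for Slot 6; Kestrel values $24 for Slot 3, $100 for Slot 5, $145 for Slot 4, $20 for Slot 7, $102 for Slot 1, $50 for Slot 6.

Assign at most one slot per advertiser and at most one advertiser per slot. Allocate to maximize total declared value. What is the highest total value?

Optimal: Onyx→Slot 1 ($139), Talus→Slot 6 ($122), Delta→Slot 4 ($140), Ridgeline→Slot 3 ($133), Kestrel→Slot 5 ($100) — total 139+122+140+133+100 = $634.
Max-entry greedy (repeatedly take the single best remaining cell) gives $581, worse by 53.
Swapping Ridgeline↔Onyx (Ridgeline→Slot 1 $112, Onyx→Slot 3 $21) loses 139.

Max total: $634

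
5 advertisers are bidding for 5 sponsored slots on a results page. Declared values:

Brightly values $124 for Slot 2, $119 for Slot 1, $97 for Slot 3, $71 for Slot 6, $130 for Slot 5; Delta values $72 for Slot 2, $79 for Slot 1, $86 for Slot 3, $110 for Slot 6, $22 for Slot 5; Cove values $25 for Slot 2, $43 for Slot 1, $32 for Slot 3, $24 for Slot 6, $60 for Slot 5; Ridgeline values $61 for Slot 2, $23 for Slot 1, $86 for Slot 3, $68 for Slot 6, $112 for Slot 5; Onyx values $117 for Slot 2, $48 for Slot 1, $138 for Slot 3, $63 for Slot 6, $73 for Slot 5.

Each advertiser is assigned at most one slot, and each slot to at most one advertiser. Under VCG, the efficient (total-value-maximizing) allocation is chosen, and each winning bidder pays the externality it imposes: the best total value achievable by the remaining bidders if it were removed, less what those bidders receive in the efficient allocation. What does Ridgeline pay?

Ridgeline pays $17.

Efficient allocation: Brightly→Slot 2 ($124), Delta→Slot 6 ($110), Cove→Slot 1 ($43), Ridgeline→Slot 5 ($112), Onyx→Slot 3 ($138); total welfare W = $527.
Ridgeline receives Slot 5 at value $112, so the others get W − 112 = $415.
Without Ridgeline: best allocation of the remaining 4 bidders over all 5 slots is Brightly→Slot 2 ($124), Delta→Slot 6 ($110), Cove→Slot 5 ($60), Onyx→Slot 3 ($138), total $432.
VCG payment = (others' best without Ridgeline) − (others' welfare with Ridgeline) = 432 − 415 = $17.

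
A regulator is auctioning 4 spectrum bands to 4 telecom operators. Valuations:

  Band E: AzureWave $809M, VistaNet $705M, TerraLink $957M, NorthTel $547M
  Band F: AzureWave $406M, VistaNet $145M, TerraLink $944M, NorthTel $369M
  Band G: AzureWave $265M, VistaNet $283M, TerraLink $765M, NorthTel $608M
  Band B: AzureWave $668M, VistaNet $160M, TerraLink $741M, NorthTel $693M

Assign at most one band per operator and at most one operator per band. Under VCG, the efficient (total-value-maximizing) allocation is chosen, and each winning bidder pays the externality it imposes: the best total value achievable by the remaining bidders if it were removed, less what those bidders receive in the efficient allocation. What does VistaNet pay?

VistaNet pays $226M.

Efficient allocation: AzureWave→Band B ($668M), VistaNet→Band E ($705M), TerraLink→Band F ($944M), NorthTel→Band G ($608M); total welfare W = $2925M.
VistaNet receives Band E at value $705M, so the others get W − 705 = $2220M.
Without VistaNet: best allocation of the remaining 3 bidders over all 4 bands is AzureWave→Band E ($809M), TerraLink→Band F ($944M), NorthTel→Band B ($693M), total $2446M.
VCG payment = (others' best without VistaNet) − (others' welfare with VistaNet) = 2446 − 2220 = $226M.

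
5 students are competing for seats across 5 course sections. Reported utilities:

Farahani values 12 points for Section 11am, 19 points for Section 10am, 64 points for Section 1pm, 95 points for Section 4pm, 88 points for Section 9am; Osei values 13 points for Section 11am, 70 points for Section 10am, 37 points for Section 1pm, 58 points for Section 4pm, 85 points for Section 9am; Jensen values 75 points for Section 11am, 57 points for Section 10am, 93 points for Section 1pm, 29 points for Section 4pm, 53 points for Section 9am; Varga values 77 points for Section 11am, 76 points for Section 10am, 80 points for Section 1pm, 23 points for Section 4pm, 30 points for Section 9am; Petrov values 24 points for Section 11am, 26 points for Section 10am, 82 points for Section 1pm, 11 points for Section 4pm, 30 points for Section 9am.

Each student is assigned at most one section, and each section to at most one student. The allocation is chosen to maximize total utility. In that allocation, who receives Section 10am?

Optimal: Farahani→Section 4pm (95 points), Osei→Section 9am (85 points), Jensen→Section 11am (75 points), Varga→Section 10am (76 points), Petrov→Section 1pm (82 points) — total 95+85+75+76+82 = 413 points.
Row-greedy (each student in turn takes its best remaining section) gives 376 points, worse by 37.
Swapping Osei↔Jensen (Osei→Section 11am 13 points, Jensen→Section 9am 53 points) loses 94.
Checked against all permutations: 413 points is optimal.
Varga's own top section is Section 1pm (80 points), but forcing Varga→Section 1pm and reassigning the rest optimally gives only 361 points — worse by 52.

Varga receives Section 10am.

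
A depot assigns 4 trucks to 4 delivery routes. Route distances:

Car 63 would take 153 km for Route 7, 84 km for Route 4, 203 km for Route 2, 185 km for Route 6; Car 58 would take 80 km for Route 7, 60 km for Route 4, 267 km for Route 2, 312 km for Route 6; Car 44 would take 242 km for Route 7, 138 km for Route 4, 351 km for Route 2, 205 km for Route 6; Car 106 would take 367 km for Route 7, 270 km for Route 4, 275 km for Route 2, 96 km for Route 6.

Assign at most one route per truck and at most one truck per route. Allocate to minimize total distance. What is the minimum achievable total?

Minimum total: 517 km

Optimal: Car 63→Route 2 (203 km), Car 58→Route 7 (80 km), Car 44→Route 4 (138 km), Car 106→Route 6 (96 km) — total 203+80+138+96 = 517 km.
Row-greedy (each truck in turn takes its cheapest remaining route) gives 644 km, worse by 127.
No other one-to-one assignment undercuts 517 km.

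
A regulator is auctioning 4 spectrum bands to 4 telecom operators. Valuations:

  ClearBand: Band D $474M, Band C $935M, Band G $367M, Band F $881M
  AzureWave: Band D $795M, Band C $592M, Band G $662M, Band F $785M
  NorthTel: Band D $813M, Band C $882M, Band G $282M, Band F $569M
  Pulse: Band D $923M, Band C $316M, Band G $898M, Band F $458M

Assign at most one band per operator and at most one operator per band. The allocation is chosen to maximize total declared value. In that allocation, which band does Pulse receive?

Optimal: ClearBand→Band F ($881M), AzureWave→Band D ($795M), NorthTel→Band C ($882M), Pulse→Band G ($898M) — total 881+795+882+898 = $3456M.
Column-greedy (each band in turn goes to its best remaining operator) gives $3089M, worse by 367.
Next-best assignment: ClearBand→Band C, AzureWave→Band F, NorthTel→Band D, Pulse→Band G = $3431M.
Swapping NorthTel↔Pulse (NorthTel→Band G $282M, Pulse→Band C $316M) loses 1182.
No other one-to-one assignment exceeds $3456M.
Pulse's own top band is Band D ($923M), but forcing Pulse→Band D and reassigning the rest optimally gives only $3348M — worse by 108.

Pulse receives Band G.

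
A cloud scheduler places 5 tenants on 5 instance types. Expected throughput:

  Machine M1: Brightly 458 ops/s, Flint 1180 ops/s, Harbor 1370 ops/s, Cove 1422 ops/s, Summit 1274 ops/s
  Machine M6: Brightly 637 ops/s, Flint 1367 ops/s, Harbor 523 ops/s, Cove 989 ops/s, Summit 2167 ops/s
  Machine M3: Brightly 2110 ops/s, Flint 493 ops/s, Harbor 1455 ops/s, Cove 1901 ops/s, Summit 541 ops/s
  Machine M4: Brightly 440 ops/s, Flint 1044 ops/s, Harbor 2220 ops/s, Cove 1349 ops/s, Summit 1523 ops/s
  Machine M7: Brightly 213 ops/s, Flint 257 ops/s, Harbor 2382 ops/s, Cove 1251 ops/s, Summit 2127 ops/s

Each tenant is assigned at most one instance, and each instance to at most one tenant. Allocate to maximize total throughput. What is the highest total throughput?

This is a one-to-one assignment (maximum-weight bipartite matching).
Optimal: Brightly→Machine M3 (2110 ops/s), Flint→Machine M6 (1367 ops/s), Harbor→Machine M4 (2220 ops/s), Cove→Machine M1 (1422 ops/s), Summit→Machine M7 (2127 ops/s) — total 2110+1367+2220+1422+2127 = 9246 ops/s.
Column-greedy (each instance in turn goes to its best remaining tenant) gives 8176 ops/s, worse by 1070.
No other one-to-one assignment exceeds 9246 ops/s.

Maximum total: 9246 ops/s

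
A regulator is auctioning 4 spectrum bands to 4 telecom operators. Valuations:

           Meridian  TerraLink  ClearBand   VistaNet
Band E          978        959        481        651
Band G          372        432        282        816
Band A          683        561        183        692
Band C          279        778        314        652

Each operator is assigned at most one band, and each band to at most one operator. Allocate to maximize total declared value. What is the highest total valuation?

Max total: $2772M

This is the linear assignment problem.
Optimal: Meridian→Band A ($683M), TerraLink→Band E ($959M), ClearBand→Band C ($314M), VistaNet→Band G ($816M) — total 683+959+314+816 = $2772M.
Row-greedy (each operator in turn takes its best remaining band) gives $2730M, worse by 42.
Every other assignment is strictly worse.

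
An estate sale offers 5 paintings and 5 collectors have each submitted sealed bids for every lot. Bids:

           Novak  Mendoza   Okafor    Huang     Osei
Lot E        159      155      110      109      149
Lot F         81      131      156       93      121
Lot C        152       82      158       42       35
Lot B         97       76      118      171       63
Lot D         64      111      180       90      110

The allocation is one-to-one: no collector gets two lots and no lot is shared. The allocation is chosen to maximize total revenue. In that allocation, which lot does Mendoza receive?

Treat this as an assignment problem: match each collector to one lot.
Optimal: Novak→Lot C ($152), Mendoza→Lot F ($131), Okafor→Lot D ($180), Huang→Lot B ($171), Osei→Lot E ($149) — total 152+131+180+171+149 = $783.
Row-greedy (each collector in turn takes its best remaining lot) gives $676, worse by 107.
Every other assignment is strictly worse.
Mendoza's own top lot is Lot E ($155), but forcing Mendoza→Lot E and reassigning the rest optimally gives only $779 — worse by 4.

Mendoza receives Lot F.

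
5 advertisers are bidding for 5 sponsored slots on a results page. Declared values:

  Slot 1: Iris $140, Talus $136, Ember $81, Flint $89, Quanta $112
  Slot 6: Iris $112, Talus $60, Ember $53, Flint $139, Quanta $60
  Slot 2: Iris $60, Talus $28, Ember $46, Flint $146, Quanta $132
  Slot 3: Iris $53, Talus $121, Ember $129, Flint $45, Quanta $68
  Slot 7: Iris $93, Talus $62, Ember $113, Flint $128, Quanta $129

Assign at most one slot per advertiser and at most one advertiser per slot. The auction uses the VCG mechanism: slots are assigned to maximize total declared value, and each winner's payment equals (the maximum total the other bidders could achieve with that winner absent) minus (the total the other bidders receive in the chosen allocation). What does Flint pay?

Flint pays $3.

Efficient allocation: Iris→Slot 6 ($112), Talus→Slot 1 ($136), Ember→Slot 3 ($129), Flint→Slot 2 ($146), Quanta→Slot 7 ($129); total welfare W = $652.
Flint receives Slot 2 at value $146, so the others get W − 146 = $506.
Without Flint: best allocation of the remaining 4 bidders over all 5 slots is Iris→Slot 6 ($112), Talus→Slot 1 ($136), Ember→Slot 3 ($129), Quanta→Slot 2 ($132), total $509.
VCG payment = (others' best without Flint) − (others' welfare with Flint) = 509 − 506 = $3.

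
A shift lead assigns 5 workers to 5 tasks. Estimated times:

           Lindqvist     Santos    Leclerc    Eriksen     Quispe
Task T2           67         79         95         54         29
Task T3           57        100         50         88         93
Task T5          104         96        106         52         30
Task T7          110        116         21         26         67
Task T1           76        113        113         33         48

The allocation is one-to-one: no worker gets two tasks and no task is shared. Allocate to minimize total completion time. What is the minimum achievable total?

Optimal: Lindqvist→Task T3 (57 min), Santos→Task T2 (79 min), Leclerc→Task T7 (21 min), Eriksen→Task T1 (33 min), Quispe→Task T5 (30 min) — total 57+79+21+33+30 = 220 min.
Column-greedy (each task in turn goes to its cheapest remaining worker) gives 354 min, worse by 134.
Next-best assignment: Lindqvist→Task T3, Santos→Task T5, Leclerc→Task T7, Eriksen→Task T1, Quispe→Task T2 = 236 min.
Swapping Santos↔Eriksen (Santos→Task T1 113 min, Eriksen→Task T2 54 min) adds 55.

Min total: 220 min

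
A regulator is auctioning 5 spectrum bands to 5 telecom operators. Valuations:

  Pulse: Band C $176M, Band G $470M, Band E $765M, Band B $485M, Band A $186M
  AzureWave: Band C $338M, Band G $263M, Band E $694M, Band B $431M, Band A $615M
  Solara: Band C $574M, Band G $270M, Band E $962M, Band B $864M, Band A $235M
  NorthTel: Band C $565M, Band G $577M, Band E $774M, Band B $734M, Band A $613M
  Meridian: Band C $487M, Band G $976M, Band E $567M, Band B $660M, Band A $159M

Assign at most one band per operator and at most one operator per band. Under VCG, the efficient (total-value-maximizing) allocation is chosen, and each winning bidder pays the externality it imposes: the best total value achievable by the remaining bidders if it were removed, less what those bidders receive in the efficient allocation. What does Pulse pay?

Efficient allocation: Pulse→Band E ($765M), AzureWave→Band A ($615M), Solara→Band B ($864M), NorthTel→Band C ($565M), Meridian→Band G ($976M); total welfare W = $3785M.
Pulse receives Band E at value $765M, so the others get W − 765 = $3020M.
Without Pulse: best allocation of the remaining 4 bidders over all 5 bands is AzureWave→Band A ($615M), Solara→Band E ($962M), NorthTel→Band B ($734M), Meridian→Band G ($976M), total $3287M.
VCG payment = (others' best without Pulse) − (others' welfare with Pulse) = 3287 − 3020 = $267M.

Pulse pays $267M.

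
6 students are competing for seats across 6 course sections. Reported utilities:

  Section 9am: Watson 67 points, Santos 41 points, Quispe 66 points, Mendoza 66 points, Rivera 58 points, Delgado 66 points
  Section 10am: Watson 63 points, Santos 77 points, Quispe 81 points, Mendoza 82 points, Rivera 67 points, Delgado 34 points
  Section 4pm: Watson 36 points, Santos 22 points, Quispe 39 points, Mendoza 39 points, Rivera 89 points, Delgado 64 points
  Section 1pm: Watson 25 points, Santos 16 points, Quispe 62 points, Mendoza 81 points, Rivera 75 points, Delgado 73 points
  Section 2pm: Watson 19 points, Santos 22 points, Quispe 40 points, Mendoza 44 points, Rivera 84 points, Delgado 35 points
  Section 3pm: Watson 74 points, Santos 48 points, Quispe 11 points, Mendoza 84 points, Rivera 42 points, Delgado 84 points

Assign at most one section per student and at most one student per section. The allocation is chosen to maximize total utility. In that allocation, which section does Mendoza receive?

Mendoza receives Section 1pm.

This is the linear assignment problem.
Optimal: Watson→Section 3pm (74 points), Santos→Section 10am (77 points), Quispe→Section 9am (66 points), Mendoza→Section 1pm (81 points), Rivera→Section 2pm (84 points), Delgado→Section 4pm (64 points) — total 74+77+66+81+84+64 = 446 points.
Row-greedy (each student in turn takes its best remaining section) gives 422 points, worse by 24.
Next-best assignment: Watson→Section 9am, Santos→Section 10am, Quispe→Section 1pm, Mendoza→Section 3pm, Rivera→Section 2pm, Delgado→Section 4pm = 438 points.
Swapping Delgado↔Rivera (Delgado→Section 2pm 35 points, Rivera→Section 4pm 89 points) loses 24.
Mendoza's own top section is Section 3pm (84 points), but forcing Mendoza→Section 3pm and reassigning the rest optimally gives only 438 points — worse by 8.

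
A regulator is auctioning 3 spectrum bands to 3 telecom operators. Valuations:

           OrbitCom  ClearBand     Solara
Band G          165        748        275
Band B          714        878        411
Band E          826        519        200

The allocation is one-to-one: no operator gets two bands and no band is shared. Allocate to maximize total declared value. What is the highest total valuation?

Max total: $1985M

Optimal: OrbitCom→Band E ($826M), ClearBand→Band G ($748M), Solara→Band B ($411M) — total 826+748+411 = $1985M.
Max-entry greedy (repeatedly take the single best remaining cell) gives $1979M, worse by 6.
Swapping OrbitCom↔Solara (OrbitCom→Band B $714M, Solara→Band E $200M) loses 323.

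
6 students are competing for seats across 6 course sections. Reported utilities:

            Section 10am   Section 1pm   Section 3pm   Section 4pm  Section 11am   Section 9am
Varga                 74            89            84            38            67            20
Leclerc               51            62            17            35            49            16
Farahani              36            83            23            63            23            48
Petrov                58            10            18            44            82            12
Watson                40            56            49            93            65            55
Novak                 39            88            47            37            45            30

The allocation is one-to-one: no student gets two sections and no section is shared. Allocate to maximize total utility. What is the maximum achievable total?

This is a one-to-one assignment (maximum-weight bipartite matching).
Optimal: Varga→Section 3pm (84 points), Leclerc→Section 10am (51 points), Farahani→Section 9am (48 points), Petrov→Section 11am (82 points), Watson→Section 4pm (93 points), Novak→Section 1pm (88 points) — total 84+51+48+82+93+88 = 446 points.
Column-greedy (each section in turn goes to its best remaining student) gives 372 points, worse by 74.

Maximum total: 446 points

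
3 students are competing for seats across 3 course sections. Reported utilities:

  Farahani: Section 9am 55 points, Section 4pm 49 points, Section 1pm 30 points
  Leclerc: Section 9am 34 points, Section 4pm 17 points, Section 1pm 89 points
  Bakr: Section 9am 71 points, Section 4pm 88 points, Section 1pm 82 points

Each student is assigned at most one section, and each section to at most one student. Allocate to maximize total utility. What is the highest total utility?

This is the linear assignment problem.
Optimal: Farahani→Section 9am (55 points), Leclerc→Section 1pm (89 points), Bakr→Section 4pm (88 points) — total 55+89+88 = 232 points.

Max total: 232 points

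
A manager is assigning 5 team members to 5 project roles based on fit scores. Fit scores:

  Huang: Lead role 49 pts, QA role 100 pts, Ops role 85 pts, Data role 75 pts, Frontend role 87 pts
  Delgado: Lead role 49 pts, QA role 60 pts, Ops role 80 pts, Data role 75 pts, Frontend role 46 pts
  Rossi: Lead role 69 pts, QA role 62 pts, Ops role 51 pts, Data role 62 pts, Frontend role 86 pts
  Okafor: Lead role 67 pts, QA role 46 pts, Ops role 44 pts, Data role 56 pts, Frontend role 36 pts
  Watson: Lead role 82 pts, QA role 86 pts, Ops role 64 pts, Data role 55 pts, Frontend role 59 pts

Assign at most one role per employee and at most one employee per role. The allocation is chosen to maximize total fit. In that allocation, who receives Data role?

Okafor receives Data role.

This is a one-to-one assignment (maximum-weight bipartite matching).
Optimal: Huang→QA role (100 pts), Delgado→Ops role (80 pts), Rossi→Frontend role (86 pts), Okafor→Data role (56 pts), Watson→Lead role (82 pts) — total 100+80+86+56+82 = 404 pts.
Row-greedy (each employee in turn takes its best remaining role) gives 388 pts, worse by 16.
Okafor's own top role is Lead role (67 pts), but forcing Okafor→Lead role and reassigning the rest optimally gives only 399 pts — worse by 5.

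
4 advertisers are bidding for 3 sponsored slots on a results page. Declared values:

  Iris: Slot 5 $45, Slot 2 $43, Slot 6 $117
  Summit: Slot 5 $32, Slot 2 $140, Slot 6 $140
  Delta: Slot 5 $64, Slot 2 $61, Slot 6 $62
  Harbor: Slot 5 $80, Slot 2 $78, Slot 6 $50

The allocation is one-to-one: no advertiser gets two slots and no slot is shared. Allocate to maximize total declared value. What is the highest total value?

Optimal: Harbor→Slot 5 ($80), Summit→Slot 2 ($140), Iris→Slot 6 ($117) — total 80+140+117 = $337.
Row-greedy (each advertiser in turn takes its best remaining slot) gives $321, worse by 16.
Next-best assignment: Delta→Slot 5, Summit→Slot 2, Iris→Slot 6 = $321.

Max total: $337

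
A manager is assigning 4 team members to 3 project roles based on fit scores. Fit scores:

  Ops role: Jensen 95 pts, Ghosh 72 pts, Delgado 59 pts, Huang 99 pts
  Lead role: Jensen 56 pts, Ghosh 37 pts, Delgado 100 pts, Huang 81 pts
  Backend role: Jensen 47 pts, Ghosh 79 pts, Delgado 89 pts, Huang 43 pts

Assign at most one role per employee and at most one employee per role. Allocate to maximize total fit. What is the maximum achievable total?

Max total: 278 pts

Optimal: Huang→Ops role (99 pts), Delgado→Lead role (100 pts), Ghosh→Backend role (79 pts) — total 99+100+79 = 278 pts.
Every other assignment is strictly worse.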